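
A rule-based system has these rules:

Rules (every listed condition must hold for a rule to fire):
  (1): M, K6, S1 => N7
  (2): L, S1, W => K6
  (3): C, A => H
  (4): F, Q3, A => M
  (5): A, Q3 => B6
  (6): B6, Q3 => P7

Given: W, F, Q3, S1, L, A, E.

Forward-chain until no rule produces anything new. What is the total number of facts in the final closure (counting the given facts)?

Round 1 — (2), (4), (5), derive K6, M, B6.
Round 2 — (1), (6), derive N7, P7.
Closure: {A, B6, E, F, K6, L, M, N7, P7, Q3, S1, W} — 12 facts.

12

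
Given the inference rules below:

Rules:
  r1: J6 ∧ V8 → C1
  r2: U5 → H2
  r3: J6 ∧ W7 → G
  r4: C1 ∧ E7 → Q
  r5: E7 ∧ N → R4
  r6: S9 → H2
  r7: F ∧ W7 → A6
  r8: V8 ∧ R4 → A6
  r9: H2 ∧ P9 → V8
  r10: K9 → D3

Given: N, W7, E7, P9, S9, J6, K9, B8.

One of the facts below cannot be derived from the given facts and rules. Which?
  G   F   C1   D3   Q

F

Round 1: r3 [J6 ∧ W7 → G]; r5 [E7 ∧ N → R4]; r6 [S9 → H2]; r10 [K9 → D3]. Adds G, R4, H2, D3.
Round 2: r9 [H2 ∧ P9 → V8]. Adds V8.
Round 3: r1 [J6 ∧ V8 → C1]; r8 [V8 ∧ R4 → A6]. Adds C1, A6.
Round 4: r4 [C1 ∧ E7 → Q]. Adds Q.
Derived: Q (round 4), C1 (round 3), D3 (round 1), G (round 1). F never appears in any round.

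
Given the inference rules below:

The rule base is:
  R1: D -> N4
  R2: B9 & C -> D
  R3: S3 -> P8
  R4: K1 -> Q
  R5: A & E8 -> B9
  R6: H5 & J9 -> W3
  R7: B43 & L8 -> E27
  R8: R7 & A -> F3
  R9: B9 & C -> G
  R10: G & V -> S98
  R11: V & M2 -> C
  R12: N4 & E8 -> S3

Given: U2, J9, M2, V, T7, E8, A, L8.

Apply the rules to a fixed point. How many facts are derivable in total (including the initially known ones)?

Round 1: R5 [A & E8 -> B9]; R11 [V & M2 -> C]. Adds B9, C.
Round 2: R2 [B9 & C -> D]; R9 [B9 & C -> G]. Adds D, G.
Round 3: R1 [D -> N4]; R10 [G & V -> S98]. Adds N4, S98.
Round 4: R12 [N4 & E8 -> S3]. Adds S3.
Round 5: R3 [S3 -> P8]. Adds P8.
Closure: {A, B9, C, D, E8, G, J9, L8, M2, N4, P8, S3, S98, T7, U2, V} — 16 facts.

16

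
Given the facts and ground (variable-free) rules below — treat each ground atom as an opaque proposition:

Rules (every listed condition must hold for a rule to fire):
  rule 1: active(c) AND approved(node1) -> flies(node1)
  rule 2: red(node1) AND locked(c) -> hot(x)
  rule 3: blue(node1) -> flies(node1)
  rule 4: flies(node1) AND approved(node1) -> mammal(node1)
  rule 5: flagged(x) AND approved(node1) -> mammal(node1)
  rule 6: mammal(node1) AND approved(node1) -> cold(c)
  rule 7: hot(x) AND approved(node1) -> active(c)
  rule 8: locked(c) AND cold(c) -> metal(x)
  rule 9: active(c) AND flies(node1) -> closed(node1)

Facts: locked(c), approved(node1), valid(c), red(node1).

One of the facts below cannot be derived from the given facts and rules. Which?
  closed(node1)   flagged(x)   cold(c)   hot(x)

[1] rule 2 [red(node1) AND locked(c) -> hot(x)]. ⇒ new: hot(x).
[2] rule 7 [hot(x) AND approved(node1) -> active(c)]. ⇒ new: active(c).
[3] rule 1 [active(c) AND approved(node1) -> flies(node1)]. ⇒ new: flies(node1).
[4] rule 4 [flies(node1) AND approved(node1) -> mammal(node1)]; rule 9 [active(c) AND flies(node1) -> closed(node1)]. ⇒ new: mammal(node1), closed(node1).
[5] rule 6 [mammal(node1) AND approved(node1) -> cold(c)]. ⇒ new: cold(c).
[6] rule 8 [locked(c) AND cold(c) -> metal(x)]. ⇒ new: metal(x).
Derived: closed(node1) (round 4), hot(x) (round 1), cold(c) (round 5). flagged(x) never appears in any round.

flagged(x)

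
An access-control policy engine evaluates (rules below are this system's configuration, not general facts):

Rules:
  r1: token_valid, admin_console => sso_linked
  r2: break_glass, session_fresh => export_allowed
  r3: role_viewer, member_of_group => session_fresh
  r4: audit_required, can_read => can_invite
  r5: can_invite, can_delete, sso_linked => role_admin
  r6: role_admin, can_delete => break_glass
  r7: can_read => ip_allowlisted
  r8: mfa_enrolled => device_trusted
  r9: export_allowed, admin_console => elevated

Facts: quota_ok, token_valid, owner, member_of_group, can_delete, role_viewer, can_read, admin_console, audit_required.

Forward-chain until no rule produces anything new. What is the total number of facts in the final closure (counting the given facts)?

17

[1] r1 [token_valid, admin_console => sso_linked]; r3 [role_viewer, member_of_group => session_fresh]; r4 [audit_required, can_read => can_invite]; r7 [can_read => ip_allowlisted]. ⇒ new: sso_linked, session_fresh, can_invite, ip_allowlisted.
[2] r5 [can_invite, can_delete, sso_linked => role_admin]. ⇒ new: role_admin.
[3] r6 [role_admin, can_delete => break_glass]. ⇒ new: break_glass.
[4] r2 [break_glass, session_fresh => export_allowed]. ⇒ new: export_allowed.
[5] r9 [export_allowed, admin_console => elevated]. ⇒ new: elevated.
Closure: {admin_console, audit_required, break_glass, can_delete, can_invite, can_read, elevated, export_allowed, ip_allowlisted, member_of_group, owner, quota_ok, role_admin, role_viewer, session_fresh, sso_linked, token_valid} — 17 facts.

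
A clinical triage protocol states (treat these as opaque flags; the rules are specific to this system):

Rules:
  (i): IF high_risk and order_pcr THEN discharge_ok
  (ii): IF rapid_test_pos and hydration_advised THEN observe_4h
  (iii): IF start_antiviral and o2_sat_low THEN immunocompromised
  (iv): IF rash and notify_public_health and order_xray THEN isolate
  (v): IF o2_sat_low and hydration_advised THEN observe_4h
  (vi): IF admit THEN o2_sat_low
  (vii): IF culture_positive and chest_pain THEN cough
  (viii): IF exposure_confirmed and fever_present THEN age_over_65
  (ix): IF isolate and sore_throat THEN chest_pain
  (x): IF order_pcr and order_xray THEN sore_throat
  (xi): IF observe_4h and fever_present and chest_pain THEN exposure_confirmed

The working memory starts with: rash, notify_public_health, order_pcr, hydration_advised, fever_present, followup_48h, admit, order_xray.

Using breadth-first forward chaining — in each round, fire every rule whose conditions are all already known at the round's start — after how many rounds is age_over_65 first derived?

4

Round 1: (iv) [IF rash and notify_public_health and order_xray THEN isolate]; (vi) [IF admit THEN o2_sat_low]; (x) [IF order_pcr and order_xray THEN sore_throat]. Adds isolate, o2_sat_low, sore_throat.
Round 2: (v) [IF o2_sat_low and hydration_advised THEN observe_4h]; (ix) [IF isolate and sore_throat THEN chest_pain]. Adds observe_4h, chest_pain.
Round 3: (xi) [IF observe_4h and fever_present and chest_pain THEN exposure_confirmed]. Adds exposure_confirmed.
Round 4: (viii) [IF exposure_confirmed and fever_present THEN age_over_65]. Adds age_over_65.
age_over_65 first appears in round 4.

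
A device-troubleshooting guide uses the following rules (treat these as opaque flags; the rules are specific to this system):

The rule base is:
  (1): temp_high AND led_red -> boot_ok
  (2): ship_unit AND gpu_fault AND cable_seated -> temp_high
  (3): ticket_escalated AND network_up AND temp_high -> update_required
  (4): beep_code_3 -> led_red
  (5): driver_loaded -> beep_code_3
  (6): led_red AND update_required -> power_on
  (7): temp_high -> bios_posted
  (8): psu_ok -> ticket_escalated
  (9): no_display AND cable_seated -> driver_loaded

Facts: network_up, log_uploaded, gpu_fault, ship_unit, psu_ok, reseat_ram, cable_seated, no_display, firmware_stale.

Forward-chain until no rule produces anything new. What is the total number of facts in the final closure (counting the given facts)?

Round 1: (2) [ship_unit AND gpu_fault AND cable_seated -> temp_high]; (8) [psu_ok -> ticket_escalated]; (9) [no_display AND cable_seated -> driver_loaded]. Adds temp_high, ticket_escalated, driver_loaded.
Round 2: (3) [ticket_escalated AND network_up AND temp_high -> update_required]; (5) [driver_loaded -> beep_code_3]; (7) [temp_high -> bios_posted]. Adds update_required, beep_code_3, bios_posted.
Round 3: (4) [beep_code_3 -> led_red]. Adds led_red.
Round 4: (1) [temp_high AND led_red -> boot_ok]; (6) [led_red AND update_required -> power_on]. Adds boot_ok, power_on.
Closure: {beep_code_3, bios_posted, boot_ok, cable_seated, driver_loaded, firmware_stale, gpu_fault, led_red, log_uploaded, network_up, no_display, power_on, psu_ok, reseat_ram, ship_unit, temp_high, ticket_escalated, update_required} — 18 facts.

18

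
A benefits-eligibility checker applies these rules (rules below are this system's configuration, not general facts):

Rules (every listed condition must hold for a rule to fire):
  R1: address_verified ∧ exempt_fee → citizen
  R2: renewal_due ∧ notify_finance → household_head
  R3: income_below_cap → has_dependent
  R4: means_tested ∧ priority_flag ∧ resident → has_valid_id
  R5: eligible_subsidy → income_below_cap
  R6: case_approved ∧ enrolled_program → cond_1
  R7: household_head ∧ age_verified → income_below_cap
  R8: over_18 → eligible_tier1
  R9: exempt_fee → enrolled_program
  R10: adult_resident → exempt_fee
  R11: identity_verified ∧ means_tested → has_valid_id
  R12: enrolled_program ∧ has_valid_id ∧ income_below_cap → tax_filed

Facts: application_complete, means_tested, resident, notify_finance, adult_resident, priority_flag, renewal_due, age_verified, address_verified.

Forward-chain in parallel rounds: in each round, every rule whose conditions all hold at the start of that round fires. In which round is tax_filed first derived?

Round 1: R2 [renewal_due ∧ notify_finance → household_head]; R4 [means_tested ∧ priority_flag ∧ resident → has_valid_id]; R10 [adult_resident → exempt_fee]. New: household_head, has_valid_id, exempt_fee.
Round 2: R1 [address_verified ∧ exempt_fee → citizen]; R7 [household_head ∧ age_verified → income_below_cap]; R9 [exempt_fee → enrolled_program]. New: citizen, income_below_cap, enrolled_program.
Round 3: R3 [income_below_cap → has_dependent]; R12 [enrolled_program ∧ has_valid_id ∧ income_below_cap → tax_filed]. New: has_dependent, tax_filed.
tax_filed first appears in round 3.

3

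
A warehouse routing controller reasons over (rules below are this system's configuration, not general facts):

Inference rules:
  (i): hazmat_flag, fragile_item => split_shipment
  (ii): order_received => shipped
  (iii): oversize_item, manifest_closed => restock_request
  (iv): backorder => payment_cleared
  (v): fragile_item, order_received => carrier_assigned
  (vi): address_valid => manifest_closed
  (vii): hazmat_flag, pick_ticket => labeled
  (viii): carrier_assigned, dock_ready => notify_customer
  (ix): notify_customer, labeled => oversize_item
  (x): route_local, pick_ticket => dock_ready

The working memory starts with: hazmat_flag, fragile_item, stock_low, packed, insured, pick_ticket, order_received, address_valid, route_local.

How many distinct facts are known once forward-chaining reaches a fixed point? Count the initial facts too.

18

Round 1: (i) [hazmat_flag, fragile_item => split_shipment]; (ii) [order_received => shipped]; (v) [fragile_item, order_received => carrier_assigned]; (vi) [address_valid => manifest_closed]; (vii) [hazmat_flag, pick_ticket => labeled]; (x) [route_local, pick_ticket => dock_ready]. New: split_shipment, shipped, carrier_assigned, manifest_closed, labeled, dock_ready.
Round 2: (viii) [carrier_assigned, dock_ready => notify_customer]. New: notify_customer.
Round 3: (ix) [notify_customer, labeled => oversize_item]. New: oversize_item.
Round 4: (iii) [oversize_item, manifest_closed => restock_request]. New: restock_request.
Closure: {address_valid, carrier_assigned, dock_ready, fragile_item, hazmat_flag, insured, labeled, manifest_closed, notify_customer, order_received, oversize_item, packed, pick_ticket, restock_request, route_local, shipped, split_shipment, stock_low} — 18 facts.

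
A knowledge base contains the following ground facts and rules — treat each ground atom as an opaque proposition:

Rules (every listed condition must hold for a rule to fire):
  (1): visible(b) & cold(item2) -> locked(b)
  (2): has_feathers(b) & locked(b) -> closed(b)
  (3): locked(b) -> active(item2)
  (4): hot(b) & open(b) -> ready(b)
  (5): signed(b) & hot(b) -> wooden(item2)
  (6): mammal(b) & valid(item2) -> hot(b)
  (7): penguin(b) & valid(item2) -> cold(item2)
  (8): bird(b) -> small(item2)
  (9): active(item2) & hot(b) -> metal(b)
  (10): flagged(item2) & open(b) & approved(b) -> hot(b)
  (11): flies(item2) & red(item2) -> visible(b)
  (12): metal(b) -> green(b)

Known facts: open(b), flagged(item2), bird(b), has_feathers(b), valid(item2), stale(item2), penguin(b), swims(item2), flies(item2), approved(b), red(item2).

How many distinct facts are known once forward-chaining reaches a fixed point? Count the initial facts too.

Round 1 — (7), (8), (10), (11), derive cold(item2), small(item2), hot(b), visible(b).
Round 2 — (1), (4), derive locked(b), ready(b).
Round 3 — (2), (3), derive closed(b), active(item2).
Round 4 — (9), derive metal(b).
Round 5 — (12), derive green(b).
Closure: {active(item2), approved(b), bird(b), closed(b), cold(item2), flagged(item2), flies(item2), green(b), has_feathers(b), hot(b), locked(b), metal(b), open(b), penguin(b), ready(b), red(item2), small(item2), stale(item2), swims(item2), valid(item2), visible(b)} — 21 facts.

21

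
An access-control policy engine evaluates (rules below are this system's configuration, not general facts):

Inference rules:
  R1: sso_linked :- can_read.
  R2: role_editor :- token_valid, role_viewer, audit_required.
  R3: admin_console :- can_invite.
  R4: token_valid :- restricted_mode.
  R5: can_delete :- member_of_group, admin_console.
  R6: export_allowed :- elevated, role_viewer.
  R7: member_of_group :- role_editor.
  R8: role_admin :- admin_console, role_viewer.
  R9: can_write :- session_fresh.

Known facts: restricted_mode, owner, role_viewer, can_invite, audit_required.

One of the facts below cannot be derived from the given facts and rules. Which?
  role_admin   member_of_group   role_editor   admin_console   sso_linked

[1] R3 [admin_console :- can_invite.]; R4 [token_valid :- restricted_mode.]. ⇒ new: admin_console, token_valid.
[2] R2 [role_editor :- token_valid, role_viewer, audit_required.]; R8 [role_admin :- admin_console, role_viewer.]. ⇒ new: role_editor, role_admin.
[3] R7 [member_of_group :- role_editor.]. ⇒ new: member_of_group.
[4] R5 [can_delete :- member_of_group, admin_console.]. ⇒ new: can_delete.
Derived: admin_console (round 1), member_of_group (round 3), role_editor (round 2), role_admin (round 2). sso_linked never appears in any round.

sso_linked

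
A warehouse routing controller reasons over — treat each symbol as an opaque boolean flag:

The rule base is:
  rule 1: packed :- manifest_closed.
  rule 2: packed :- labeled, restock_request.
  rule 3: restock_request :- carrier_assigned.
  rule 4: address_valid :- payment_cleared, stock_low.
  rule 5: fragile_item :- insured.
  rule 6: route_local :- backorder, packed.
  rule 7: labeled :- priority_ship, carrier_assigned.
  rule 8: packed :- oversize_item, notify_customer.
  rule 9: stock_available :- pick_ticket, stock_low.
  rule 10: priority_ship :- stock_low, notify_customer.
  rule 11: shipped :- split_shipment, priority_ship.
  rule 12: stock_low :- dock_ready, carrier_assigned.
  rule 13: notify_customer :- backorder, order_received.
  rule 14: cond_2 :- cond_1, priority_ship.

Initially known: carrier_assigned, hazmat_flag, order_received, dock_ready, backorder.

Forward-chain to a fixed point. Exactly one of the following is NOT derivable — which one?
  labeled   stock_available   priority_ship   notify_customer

stock_available

Round 1 fires rule 3, rule 12, rule 13, giving restock_request, stock_low, notify_customer.
Round 2 fires rule 10, giving priority_ship.
Round 3 fires rule 7, giving labeled.
Round 4 fires rule 2, giving packed.
Round 5 fires rule 6, giving route_local.
Derived: labeled (round 3), priority_ship (round 2), notify_customer (round 1). stock_available never appears in any round.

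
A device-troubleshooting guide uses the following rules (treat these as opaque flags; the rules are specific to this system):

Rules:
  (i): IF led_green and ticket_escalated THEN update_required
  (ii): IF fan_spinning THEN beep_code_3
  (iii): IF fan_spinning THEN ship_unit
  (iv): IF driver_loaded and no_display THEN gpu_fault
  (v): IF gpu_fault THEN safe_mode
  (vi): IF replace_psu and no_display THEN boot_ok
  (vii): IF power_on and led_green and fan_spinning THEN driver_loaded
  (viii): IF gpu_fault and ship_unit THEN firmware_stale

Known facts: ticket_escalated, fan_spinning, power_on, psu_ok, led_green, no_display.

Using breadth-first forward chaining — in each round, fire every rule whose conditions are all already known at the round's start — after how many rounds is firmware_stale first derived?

3

[1] (i) [IF led_green and ticket_escalated THEN update_required]; (ii) [IF fan_spinning THEN beep_code_3]; (iii) [IF fan_spinning THEN ship_unit]; (vii) [IF power_on and led_green and fan_spinning THEN driver_loaded]. ⇒ new: update_required, beep_code_3, ship_unit, driver_loaded.
[2] (iv) [IF driver_loaded and no_display THEN gpu_fault]. ⇒ new: gpu_fault.
[3] (v) [IF gpu_fault THEN safe_mode]; (viii) [IF gpu_fault and ship_unit THEN firmware_stale]. ⇒ new: safe_mode, firmware_stale.
firmware_stale first appears in round 3.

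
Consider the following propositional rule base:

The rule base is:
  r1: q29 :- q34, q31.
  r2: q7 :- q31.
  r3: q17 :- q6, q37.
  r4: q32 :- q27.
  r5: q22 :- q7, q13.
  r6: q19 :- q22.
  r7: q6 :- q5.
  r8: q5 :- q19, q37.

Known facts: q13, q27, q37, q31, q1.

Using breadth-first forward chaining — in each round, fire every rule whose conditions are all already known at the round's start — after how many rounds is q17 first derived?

Round 1: r2 [q7 :- q31.]; r4 [q32 :- q27.]. New: q7, q32.
Round 2: r5 [q22 :- q7, q13.]. New: q22.
Round 3: r6 [q19 :- q22.]. New: q19.
Round 4: r8 [q5 :- q19, q37.]. New: q5.
Round 5: r7 [q6 :- q5.]. New: q6.
Round 6: r3 [q17 :- q6, q37.]. New: q17.
q17 first appears in round 6.

6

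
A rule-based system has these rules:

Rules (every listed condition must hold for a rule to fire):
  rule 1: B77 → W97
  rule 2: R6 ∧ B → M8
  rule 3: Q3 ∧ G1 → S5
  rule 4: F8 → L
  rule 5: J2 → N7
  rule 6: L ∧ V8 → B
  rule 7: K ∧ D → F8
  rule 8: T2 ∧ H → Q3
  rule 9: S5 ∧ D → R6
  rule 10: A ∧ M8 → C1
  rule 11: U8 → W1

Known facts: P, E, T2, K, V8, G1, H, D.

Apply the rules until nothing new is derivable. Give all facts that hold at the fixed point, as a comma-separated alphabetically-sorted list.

B, D, E, F8, G1, H, K, L, M8, P, Q3, R6, S5, T2, V8

Round 1 — rule 7, rule 8, derive F8, Q3.
Round 2 — rule 3, rule 4, derive S5, L.
Round 3 — rule 6, rule 9, derive B, R6.
Round 4 — rule 2, derive M8.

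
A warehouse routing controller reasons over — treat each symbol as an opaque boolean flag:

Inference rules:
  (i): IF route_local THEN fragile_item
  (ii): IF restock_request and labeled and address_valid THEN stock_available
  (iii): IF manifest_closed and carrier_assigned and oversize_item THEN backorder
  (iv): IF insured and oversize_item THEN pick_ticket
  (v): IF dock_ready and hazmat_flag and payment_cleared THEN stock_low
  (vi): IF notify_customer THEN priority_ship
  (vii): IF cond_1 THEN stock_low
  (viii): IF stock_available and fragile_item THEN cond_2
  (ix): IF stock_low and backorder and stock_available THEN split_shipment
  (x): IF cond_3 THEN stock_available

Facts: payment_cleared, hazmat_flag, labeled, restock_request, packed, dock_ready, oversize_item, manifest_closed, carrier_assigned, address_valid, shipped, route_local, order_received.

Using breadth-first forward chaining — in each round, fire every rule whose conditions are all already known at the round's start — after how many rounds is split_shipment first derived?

2

Round 1 — (i), (ii), (iii), (v), derive fragile_item, stock_available, backorder, stock_low.
Round 2 — (viii), (ix), derive cond_2, split_shipment.
split_shipment first appears in round 2.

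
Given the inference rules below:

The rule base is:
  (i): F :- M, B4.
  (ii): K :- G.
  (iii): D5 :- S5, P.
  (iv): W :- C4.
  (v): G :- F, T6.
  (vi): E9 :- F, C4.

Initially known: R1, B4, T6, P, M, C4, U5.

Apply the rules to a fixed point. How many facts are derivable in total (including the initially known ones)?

12

[1] (i) [F :- M, B4.]; (iv) [W :- C4.]. ⇒ new: F, W.
[2] (v) [G :- F, T6.]; (vi) [E9 :- F, C4.]. ⇒ new: G, E9.
[3] (ii) [K :- G.]. ⇒ new: K.
Closure: {B4, C4, E9, F, G, K, M, P, R1, T6, U5, W} — 12 facts.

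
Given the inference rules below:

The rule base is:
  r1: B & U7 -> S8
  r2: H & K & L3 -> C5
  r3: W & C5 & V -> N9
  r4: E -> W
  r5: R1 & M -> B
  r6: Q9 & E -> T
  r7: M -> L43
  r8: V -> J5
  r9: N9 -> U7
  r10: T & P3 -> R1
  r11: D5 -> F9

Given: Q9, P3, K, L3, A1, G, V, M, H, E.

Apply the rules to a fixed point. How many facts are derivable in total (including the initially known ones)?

[1] r2 [H & K & L3 -> C5]; r4 [E -> W]; r6 [Q9 & E -> T]; r7 [M -> L43]; r8 [V -> J5]. ⇒ new: C5, W, T, L43, J5.
[2] r3 [W & C5 & V -> N9]; r10 [T & P3 -> R1]. ⇒ new: N9, R1.
[3] r5 [R1 & M -> B]; r9 [N9 -> U7]. ⇒ new: B, U7.
[4] r1 [B & U7 -> S8]. ⇒ new: S8.
Closure: {A1, B, C5, E, G, H, J5, K, L3, L43, M, N9, P3, Q9, R1, S8, T, U7, V, W} — 20 facts.

20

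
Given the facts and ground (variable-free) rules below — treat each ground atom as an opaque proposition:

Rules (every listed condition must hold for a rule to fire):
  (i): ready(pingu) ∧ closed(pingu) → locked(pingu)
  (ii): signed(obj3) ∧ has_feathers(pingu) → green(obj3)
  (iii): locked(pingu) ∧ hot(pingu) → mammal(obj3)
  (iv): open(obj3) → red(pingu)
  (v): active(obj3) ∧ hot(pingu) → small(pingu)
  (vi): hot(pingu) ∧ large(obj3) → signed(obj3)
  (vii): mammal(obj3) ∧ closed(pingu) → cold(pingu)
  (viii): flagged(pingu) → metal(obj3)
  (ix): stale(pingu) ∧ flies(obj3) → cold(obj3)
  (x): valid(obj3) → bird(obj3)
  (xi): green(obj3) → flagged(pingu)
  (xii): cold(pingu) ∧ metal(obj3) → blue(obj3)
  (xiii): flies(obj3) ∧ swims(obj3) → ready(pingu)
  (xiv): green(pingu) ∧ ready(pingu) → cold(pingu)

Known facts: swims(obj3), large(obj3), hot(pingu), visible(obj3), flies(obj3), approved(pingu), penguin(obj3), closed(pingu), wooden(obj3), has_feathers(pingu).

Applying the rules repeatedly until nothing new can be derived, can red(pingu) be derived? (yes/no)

no

Round 1: (vi) [hot(pingu) ∧ large(obj3) → signed(obj3)]; (xiii) [flies(obj3) ∧ swims(obj3) → ready(pingu)]. New: signed(obj3), ready(pingu).
Round 2: (i) [ready(pingu) ∧ closed(pingu) → locked(pingu)]; (ii) [signed(obj3) ∧ has_feathers(pingu) → green(obj3)]. New: locked(pingu), green(obj3).
Round 3: (iii) [locked(pingu) ∧ hot(pingu) → mammal(obj3)]; (xi) [green(obj3) → flagged(pingu)]. New: mammal(obj3), flagged(pingu).
Round 4: (vii) [mammal(obj3) ∧ closed(pingu) → cold(pingu)]; (viii) [flagged(pingu) → metal(obj3)]. New: cold(pingu), metal(obj3).
Round 5: (xii) [cold(pingu) ∧ metal(obj3) → blue(obj3)]. New: blue(obj3).
Fixed point reached. red(pingu) is concluded only by (iv); (iv) needs open(obj3) (never derived).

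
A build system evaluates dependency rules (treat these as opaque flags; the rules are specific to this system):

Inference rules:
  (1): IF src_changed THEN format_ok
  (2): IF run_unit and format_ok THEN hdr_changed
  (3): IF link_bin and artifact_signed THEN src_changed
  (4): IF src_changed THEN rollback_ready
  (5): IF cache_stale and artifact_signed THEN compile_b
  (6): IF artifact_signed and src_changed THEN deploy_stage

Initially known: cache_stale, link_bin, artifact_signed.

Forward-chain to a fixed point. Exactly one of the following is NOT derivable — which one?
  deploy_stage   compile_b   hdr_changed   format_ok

Round 1 — (3), (5), derive src_changed, compile_b.
Round 2 — (1), (4), (6), derive format_ok, rollback_ready, deploy_stage.
Derived: deploy_stage (round 2), format_ok (round 2), compile_b (round 1). hdr_changed never appears in any round.

hdr_changed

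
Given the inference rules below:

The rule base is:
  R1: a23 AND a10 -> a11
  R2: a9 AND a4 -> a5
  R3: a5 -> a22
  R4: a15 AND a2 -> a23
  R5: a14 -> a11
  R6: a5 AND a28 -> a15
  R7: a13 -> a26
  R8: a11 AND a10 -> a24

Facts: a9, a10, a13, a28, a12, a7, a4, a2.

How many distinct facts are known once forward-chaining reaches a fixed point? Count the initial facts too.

15

Round 1 — R2, R7, derive a5, a26.
Round 2 — R3, R6, derive a22, a15.
Round 3 — R4, derive a23.
Round 4 — R1, derive a11.
Round 5 — R8, derive a24.
Closure: {a10, a11, a12, a13, a15, a2, a22, a23, a24, a26, a28, a4, a5, a7, a9} — 15 facts.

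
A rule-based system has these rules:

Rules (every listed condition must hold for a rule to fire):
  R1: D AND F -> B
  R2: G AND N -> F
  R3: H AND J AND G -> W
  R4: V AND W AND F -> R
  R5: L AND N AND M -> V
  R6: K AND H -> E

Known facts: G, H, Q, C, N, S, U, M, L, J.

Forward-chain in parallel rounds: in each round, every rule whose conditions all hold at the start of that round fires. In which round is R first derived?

2

Round 1 fires R2, R3, R5, giving F, W, V.
Round 2 fires R4, giving R.
R first appears in round 2.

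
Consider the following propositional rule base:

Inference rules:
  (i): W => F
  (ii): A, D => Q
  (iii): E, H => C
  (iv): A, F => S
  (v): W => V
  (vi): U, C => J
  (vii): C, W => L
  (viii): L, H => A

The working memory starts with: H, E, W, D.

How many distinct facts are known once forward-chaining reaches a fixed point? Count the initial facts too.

Round 1: (i) [W => F]; (iii) [E, H => C]; (v) [W => V]. New: F, C, V.
Round 2: (vii) [C, W => L]. New: L.
Round 3: (viii) [L, H => A]. New: A.
Round 4: (ii) [A, D => Q]; (iv) [A, F => S]. New: Q, S.
Closure: {A, C, D, E, F, H, L, Q, S, V, W} — 11 facts.

11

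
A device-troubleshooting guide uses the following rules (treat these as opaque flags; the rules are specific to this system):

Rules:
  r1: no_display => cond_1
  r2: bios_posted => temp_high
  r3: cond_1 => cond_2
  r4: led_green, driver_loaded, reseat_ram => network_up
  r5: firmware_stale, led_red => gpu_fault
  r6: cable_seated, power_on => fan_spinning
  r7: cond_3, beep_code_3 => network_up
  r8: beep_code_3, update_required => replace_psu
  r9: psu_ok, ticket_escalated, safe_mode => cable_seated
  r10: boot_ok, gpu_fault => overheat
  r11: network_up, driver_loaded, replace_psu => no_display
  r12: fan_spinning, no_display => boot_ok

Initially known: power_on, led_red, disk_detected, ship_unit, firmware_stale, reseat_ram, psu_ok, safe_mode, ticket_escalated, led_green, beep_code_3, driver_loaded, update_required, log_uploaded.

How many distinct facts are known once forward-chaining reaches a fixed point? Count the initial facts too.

24

Round 1: r4 [led_green, driver_loaded, reseat_ram => network_up]; r5 [firmware_stale, led_red => gpu_fault]; r8 [beep_code_3, update_required => replace_psu]; r9 [psu_ok, ticket_escalated, safe_mode => cable_seated]. New: network_up, gpu_fault, replace_psu, cable_seated.
Round 2: r6 [cable_seated, power_on => fan_spinning]; r11 [network_up, driver_loaded, replace_psu => no_display]. New: fan_spinning, no_display.
Round 3: r1 [no_display => cond_1]; r12 [fan_spinning, no_display => boot_ok]. New: cond_1, boot_ok.
Round 4: r3 [cond_1 => cond_2]; r10 [boot_ok, gpu_fault => overheat]. New: cond_2, overheat.
Closure: {beep_code_3, boot_ok, cable_seated, cond_1, cond_2, disk_detected, driver_loaded, fan_spinning, firmware_stale, gpu_fault, led_green, led_red, log_uploaded, network_up, no_display, overheat, power_on, psu_ok, replace_psu, reseat_ram, safe_mode, ship_unit, ticket_escalated, update_required} — 24 facts.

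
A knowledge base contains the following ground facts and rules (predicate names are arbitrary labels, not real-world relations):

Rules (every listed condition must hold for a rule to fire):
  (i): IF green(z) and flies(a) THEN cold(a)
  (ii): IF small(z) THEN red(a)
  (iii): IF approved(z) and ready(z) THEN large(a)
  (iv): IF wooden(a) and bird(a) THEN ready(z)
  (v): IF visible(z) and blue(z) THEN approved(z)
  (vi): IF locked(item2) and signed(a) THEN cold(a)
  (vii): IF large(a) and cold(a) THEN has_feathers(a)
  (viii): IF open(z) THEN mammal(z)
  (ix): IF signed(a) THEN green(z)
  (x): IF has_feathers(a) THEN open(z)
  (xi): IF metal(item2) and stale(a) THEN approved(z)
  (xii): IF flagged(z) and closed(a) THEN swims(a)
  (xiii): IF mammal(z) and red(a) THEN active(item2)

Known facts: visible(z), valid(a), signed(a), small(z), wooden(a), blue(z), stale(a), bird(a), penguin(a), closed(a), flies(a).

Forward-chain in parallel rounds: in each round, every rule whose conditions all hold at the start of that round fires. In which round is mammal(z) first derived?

5

Round 1: (ii) [IF small(z) THEN red(a)]; (iv) [IF wooden(a) and bird(a) THEN ready(z)]; (v) [IF visible(z) and blue(z) THEN approved(z)]; (ix) [IF signed(a) THEN green(z)]. New: red(a), ready(z), approved(z), green(z).
Round 2: (i) [IF green(z) and flies(a) THEN cold(a)]; (iii) [IF approved(z) and ready(z) THEN large(a)]. New: cold(a), large(a).
Round 3: (vii) [IF large(a) and cold(a) THEN has_feathers(a)]. New: has_feathers(a).
Round 4: (x) [IF has_feathers(a) THEN open(z)]. New: open(z).
Round 5: (viii) [IF open(z) THEN mammal(z)]. New: mammal(z).
mammal(z) first appears in round 5.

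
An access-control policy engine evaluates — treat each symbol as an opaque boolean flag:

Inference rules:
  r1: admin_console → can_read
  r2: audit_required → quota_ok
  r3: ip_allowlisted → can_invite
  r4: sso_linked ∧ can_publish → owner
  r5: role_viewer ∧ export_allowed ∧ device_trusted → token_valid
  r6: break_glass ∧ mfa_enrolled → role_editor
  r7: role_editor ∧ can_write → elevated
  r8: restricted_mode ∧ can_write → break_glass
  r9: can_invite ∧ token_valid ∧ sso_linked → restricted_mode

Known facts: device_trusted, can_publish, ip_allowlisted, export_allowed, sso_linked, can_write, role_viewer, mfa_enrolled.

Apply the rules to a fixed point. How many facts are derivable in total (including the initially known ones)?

15

Round 1 fires r3, r4, r5, giving can_invite, owner, token_valid.
Round 2 fires r9, giving restricted_mode.
Round 3 fires r8, giving break_glass.
Round 4 fires r6, giving role_editor.
Round 5 fires r7, giving elevated.
Closure: {break_glass, can_invite, can_publish, can_write, device_trusted, elevated, export_allowed, ip_allowlisted, mfa_enrolled, owner, restricted_mode, role_editor, role_viewer, sso_linked, token_valid} — 15 facts.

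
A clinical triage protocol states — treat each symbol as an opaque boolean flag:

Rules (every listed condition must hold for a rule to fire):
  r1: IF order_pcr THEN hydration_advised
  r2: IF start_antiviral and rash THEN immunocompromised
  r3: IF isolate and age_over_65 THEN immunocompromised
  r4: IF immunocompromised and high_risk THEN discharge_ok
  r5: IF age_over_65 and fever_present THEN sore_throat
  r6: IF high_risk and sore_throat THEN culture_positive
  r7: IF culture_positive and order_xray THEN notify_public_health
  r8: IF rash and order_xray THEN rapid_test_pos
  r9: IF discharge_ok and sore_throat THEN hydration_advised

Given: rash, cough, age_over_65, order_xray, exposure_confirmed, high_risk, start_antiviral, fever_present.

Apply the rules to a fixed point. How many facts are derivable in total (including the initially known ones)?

15

Round 1 fires r2, r5, r8, giving immunocompromised, sore_throat, rapid_test_pos.
Round 2 fires r4, r6, giving discharge_ok, culture_positive.
Round 3 fires r7, r9, giving notify_public_health, hydration_advised.
Closure: {age_over_65, cough, culture_positive, discharge_ok, exposure_confirmed, fever_present, high_risk, hydration_advised, immunocompromised, notify_public_health, order_xray, rapid_test_pos, rash, sore_throat, start_antiviral} — 15 facts.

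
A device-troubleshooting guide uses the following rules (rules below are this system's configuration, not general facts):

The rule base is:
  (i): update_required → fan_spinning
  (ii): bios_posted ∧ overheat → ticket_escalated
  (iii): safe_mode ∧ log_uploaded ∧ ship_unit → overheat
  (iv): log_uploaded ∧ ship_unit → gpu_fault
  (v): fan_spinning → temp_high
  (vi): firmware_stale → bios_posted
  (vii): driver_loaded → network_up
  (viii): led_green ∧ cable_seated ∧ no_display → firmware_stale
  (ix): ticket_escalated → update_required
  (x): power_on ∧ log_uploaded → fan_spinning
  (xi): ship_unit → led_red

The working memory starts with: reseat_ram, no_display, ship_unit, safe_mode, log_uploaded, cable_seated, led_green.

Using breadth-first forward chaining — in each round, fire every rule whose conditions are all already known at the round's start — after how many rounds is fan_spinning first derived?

[1] (iii) [safe_mode ∧ log_uploaded ∧ ship_unit → overheat]; (iv) [log_uploaded ∧ ship_unit → gpu_fault]; (viii) [led_green ∧ cable_seated ∧ no_display → firmware_stale]; (xi) [ship_unit → led_red]. ⇒ new: overheat, gpu_fault, firmware_stale, led_red.
[2] (vi) [firmware_stale → bios_posted]. ⇒ new: bios_posted.
[3] (ii) [bios_posted ∧ overheat → ticket_escalated]. ⇒ new: ticket_escalated.
[4] (ix) [ticket_escalated → update_required]. ⇒ new: update_required.
[5] (i) [update_required → fan_spinning]. ⇒ new: fan_spinning.
fan_spinning first appears in round 5.

5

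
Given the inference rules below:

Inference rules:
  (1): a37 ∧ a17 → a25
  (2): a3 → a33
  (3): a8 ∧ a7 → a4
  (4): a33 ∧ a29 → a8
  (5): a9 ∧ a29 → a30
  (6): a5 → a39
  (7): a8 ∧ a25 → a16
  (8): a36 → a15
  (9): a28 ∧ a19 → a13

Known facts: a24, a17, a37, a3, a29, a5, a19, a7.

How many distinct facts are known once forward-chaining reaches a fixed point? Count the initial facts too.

14

[1] (1) [a37 ∧ a17 → a25]; (2) [a3 → a33]; (6) [a5 → a39]. ⇒ new: a25, a33, a39.
[2] (4) [a33 ∧ a29 → a8]. ⇒ new: a8.
[3] (3) [a8 ∧ a7 → a4]; (7) [a8 ∧ a25 → a16]. ⇒ new: a4, a16.
Closure: {a16, a17, a19, a24, a25, a29, a3, a33, a37, a39, a4, a5, a7, a8} — 14 facts.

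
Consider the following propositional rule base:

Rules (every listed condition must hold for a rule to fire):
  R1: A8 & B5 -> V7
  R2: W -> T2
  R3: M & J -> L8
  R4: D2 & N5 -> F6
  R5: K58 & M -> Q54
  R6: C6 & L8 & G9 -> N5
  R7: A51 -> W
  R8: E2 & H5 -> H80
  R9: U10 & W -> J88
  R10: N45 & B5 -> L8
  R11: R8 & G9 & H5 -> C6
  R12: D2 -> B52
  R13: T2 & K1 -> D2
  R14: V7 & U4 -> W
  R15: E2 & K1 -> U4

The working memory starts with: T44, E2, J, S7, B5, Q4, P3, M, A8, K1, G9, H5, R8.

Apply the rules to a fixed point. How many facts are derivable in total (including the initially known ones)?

Round 1 fires R1, R3, R8, R11, R15, giving V7, L8, H80, C6, U4.
Round 2 fires R6, R14, giving N5, W.
Round 3 fires R2, giving T2.
Round 4 fires R13, giving D2.
Round 5 fires R4, R12, giving F6, B52.
Closure: {A8, B5, B52, C6, D2, E2, F6, G9, H5, H80, J, K1, L8, M, N5, P3, Q4, R8, S7, T2, T44, U4, V7, W} — 24 facts.

24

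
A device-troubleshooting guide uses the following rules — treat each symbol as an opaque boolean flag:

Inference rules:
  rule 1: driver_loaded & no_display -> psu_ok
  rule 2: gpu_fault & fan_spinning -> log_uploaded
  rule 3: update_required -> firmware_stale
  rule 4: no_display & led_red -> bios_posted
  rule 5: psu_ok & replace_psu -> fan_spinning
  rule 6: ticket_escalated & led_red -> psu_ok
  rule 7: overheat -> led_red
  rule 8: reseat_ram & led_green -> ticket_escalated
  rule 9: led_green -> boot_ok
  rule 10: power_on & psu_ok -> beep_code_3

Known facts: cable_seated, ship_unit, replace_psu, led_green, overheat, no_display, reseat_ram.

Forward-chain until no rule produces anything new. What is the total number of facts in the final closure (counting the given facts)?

Round 1 — rule 7, rule 8, rule 9, derive led_red, ticket_escalated, boot_ok.
Round 2 — rule 4, rule 6, derive bios_posted, psu_ok.
Round 3 — rule 5, derive fan_spinning.
Closure: {bios_posted, boot_ok, cable_seated, fan_spinning, led_green, led_red, no_display, overheat, psu_ok, replace_psu, reseat_ram, ship_unit, ticket_escalated} — 13 facts.

13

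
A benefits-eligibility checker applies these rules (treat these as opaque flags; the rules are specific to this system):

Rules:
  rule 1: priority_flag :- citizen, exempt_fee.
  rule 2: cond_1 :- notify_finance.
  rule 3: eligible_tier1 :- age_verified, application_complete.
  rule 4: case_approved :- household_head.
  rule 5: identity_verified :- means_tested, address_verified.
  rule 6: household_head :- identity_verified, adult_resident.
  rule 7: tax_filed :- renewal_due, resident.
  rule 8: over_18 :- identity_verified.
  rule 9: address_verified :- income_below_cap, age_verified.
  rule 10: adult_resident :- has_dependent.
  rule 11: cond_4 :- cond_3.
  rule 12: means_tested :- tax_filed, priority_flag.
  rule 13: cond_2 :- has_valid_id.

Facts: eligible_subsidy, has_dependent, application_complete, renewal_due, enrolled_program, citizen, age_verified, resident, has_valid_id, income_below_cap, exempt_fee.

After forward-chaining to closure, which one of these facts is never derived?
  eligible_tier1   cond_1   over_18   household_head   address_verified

cond_1

Round 1 — rule 1, rule 3, rule 7, rule 9, rule 10, rule 13, derive priority_flag, eligible_tier1, tax_filed, address_verified, adult_resident, cond_2.
Round 2 — rule 12, derive means_tested.
Round 3 — rule 5, derive identity_verified.
Round 4 — rule 6, rule 8, derive household_head, over_18.
Round 5 — rule 4, derive case_approved.
Derived: household_head (round 4), over_18 (round 4), eligible_tier1 (round 1), address_verified (round 1). cond_1 never appears in any round.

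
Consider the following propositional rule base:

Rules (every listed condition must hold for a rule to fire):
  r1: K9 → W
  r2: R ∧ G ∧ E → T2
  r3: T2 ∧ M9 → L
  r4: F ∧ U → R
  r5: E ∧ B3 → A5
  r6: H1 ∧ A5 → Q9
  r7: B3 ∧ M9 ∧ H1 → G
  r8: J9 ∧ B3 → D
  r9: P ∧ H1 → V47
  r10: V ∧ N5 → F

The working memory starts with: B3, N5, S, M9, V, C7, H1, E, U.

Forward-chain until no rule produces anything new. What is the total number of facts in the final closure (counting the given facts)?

16

Round 1: r5 [E ∧ B3 → A5]; r7 [B3 ∧ M9 ∧ H1 → G]; r10 [V ∧ N5 → F]. New: A5, G, F.
Round 2: r4 [F ∧ U → R]; r6 [H1 ∧ A5 → Q9]. New: R, Q9.
Round 3: r2 [R ∧ G ∧ E → T2]. New: T2.
Round 4: r3 [T2 ∧ M9 → L]. New: L.
Closure: {A5, B3, C7, E, F, G, H1, L, M9, N5, Q9, R, S, T2, U, V} — 16 facts.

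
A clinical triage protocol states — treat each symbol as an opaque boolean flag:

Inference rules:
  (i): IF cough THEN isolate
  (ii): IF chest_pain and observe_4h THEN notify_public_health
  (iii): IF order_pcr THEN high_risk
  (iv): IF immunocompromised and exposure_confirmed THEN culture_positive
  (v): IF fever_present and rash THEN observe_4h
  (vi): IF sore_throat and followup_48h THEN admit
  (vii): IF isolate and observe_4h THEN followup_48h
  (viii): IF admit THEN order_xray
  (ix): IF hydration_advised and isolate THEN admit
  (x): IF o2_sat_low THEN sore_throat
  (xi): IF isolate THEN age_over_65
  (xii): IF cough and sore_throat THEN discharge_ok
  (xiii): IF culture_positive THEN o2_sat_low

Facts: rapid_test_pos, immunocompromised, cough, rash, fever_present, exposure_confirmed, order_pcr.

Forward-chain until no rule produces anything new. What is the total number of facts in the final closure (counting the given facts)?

18

[1] (i) [IF cough THEN isolate]; (iii) [IF order_pcr THEN high_risk]; (iv) [IF immunocompromised and exposure_confirmed THEN culture_positive]; (v) [IF fever_present and rash THEN observe_4h]. ⇒ new: isolate, high_risk, culture_positive, observe_4h.
[2] (vii) [IF isolate and observe_4h THEN followup_48h]; (xi) [IF isolate THEN age_over_65]; (xiii) [IF culture_positive THEN o2_sat_low]. ⇒ new: followup_48h, age_over_65, o2_sat_low.
[3] (x) [IF o2_sat_low THEN sore_throat]. ⇒ new: sore_throat.
[4] (vi) [IF sore_throat and followup_48h THEN admit]; (xii) [IF cough and sore_throat THEN discharge_ok]. ⇒ new: admit, discharge_ok.
[5] (viii) [IF admit THEN order_xray]. ⇒ new: order_xray.
Closure: {admit, age_over_65, cough, culture_positive, discharge_ok, exposure_confirmed, fever_present, followup_48h, high_risk, immunocompromised, isolate, o2_sat_low, observe_4h, order_pcr, order_xray, rapid_test_pos, rash, sore_throat} — 18 facts.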